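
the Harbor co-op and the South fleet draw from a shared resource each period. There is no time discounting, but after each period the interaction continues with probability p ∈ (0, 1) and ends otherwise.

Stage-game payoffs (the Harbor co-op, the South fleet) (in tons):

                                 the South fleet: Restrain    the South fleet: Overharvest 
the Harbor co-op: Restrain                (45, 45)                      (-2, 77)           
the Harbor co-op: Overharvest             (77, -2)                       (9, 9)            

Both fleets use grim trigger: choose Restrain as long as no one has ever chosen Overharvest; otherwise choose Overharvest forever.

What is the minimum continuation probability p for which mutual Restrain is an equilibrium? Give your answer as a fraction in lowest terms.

Expected cooperation value is 45 + p·45 + p²·45 + … = 45/(1−p); deviation gives 77 + p·9/(1−p).
45 ≥ 77(1−p) + 9p ⇒ 68p ≥ 32 ⇒ p ≥ 32/68 = 8/17.

8/17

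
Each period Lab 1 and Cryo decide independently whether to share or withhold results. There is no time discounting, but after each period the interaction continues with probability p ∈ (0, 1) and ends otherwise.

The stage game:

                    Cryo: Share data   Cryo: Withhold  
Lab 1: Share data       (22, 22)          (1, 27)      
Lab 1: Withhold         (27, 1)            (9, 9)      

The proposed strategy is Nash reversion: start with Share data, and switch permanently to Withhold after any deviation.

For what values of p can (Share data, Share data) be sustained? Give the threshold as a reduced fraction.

With no time discounting, the continuation probability p plays the role of the discount factor.
Grim-trigger IC: 22/(1−p) ≥ 27 + 9p/(1−p) ⇒ p ≥ (27−22)/(27−9) = 5/18.

5/18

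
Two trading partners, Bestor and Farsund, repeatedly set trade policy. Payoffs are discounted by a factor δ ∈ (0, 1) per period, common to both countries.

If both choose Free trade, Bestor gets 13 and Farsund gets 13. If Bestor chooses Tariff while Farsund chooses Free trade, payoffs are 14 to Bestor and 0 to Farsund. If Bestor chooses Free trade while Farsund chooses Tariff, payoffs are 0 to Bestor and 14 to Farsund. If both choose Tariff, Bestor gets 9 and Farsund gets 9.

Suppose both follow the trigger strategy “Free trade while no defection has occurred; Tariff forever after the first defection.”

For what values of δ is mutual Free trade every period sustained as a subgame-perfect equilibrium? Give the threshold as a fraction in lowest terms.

1/5

Under grim trigger the critical discount factor is (T−C)/(T−P) with T = 14, C = 13, P = 9.
δ* = (14−13)/(14−9) = 1/5.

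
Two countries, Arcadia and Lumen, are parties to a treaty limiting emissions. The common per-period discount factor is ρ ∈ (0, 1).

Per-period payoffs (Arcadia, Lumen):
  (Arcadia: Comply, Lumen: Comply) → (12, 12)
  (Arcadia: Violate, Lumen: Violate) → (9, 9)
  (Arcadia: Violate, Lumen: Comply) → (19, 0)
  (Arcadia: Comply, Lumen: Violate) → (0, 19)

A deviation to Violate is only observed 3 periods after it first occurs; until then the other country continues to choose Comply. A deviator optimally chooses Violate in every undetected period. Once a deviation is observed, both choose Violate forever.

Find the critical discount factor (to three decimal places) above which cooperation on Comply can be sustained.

0.888

Deviating for the 3 undetected periods gains 19−12 = 7 per period over cooperation, then loses 12−9 = 3 per period forever once punishment starts.
Gain: 7(1 + ρ + … + ρ^2); loss: 3·ρ^3/(1−ρ).
No profitable deviation ⇔ 7(1−ρ^3) ≤ 3·ρ^3, i.e. ρ^3 ≥ 7/(7+3) = 7/10.
Hence ρ ≥ (7/10)^(1/3) ≈ 0.888.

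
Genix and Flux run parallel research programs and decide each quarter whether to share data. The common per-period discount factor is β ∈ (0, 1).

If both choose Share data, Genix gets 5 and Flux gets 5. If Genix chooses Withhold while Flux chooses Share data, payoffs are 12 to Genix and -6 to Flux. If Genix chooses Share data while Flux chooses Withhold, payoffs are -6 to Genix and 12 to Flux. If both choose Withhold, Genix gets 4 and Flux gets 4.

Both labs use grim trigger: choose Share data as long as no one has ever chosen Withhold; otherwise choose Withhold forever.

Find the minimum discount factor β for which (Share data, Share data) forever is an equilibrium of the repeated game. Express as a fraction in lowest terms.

Under grim trigger the critical discount factor is (T−C)/(T−P) with T = 12, C = 5, P = 4.
β* = (12−5)/(12−4) = 7/8.

7/8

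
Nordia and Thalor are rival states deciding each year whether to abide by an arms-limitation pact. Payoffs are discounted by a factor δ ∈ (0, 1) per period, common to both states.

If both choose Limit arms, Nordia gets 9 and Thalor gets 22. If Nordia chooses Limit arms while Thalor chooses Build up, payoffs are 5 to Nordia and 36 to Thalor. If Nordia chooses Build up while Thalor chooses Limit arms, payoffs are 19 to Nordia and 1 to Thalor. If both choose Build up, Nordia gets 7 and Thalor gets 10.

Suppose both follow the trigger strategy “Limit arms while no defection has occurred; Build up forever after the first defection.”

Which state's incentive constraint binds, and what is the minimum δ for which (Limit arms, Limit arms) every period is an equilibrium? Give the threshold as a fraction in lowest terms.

Nordia; δ ≥ 5/6

Nordia's threshold: (19−9)/(19−7) = 5/6.
Thalor's threshold: (36−22)/(36−10) = 7/13.
5/6 > 7/13, so Nordia binds and δ* = 5/6.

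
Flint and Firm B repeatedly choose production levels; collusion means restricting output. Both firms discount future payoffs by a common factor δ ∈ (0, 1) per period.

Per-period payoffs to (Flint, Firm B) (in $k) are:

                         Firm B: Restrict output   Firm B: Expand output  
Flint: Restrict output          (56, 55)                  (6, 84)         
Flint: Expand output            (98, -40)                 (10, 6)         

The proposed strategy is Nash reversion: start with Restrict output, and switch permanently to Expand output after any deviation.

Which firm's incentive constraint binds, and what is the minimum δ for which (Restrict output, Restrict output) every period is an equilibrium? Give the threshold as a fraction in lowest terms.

Flint: cooperation gives 56 each period; deviation gives 98 once then 10 forever.
  56/(1−δ) ≥ 98 + 10δ/(1−δ) ⇒ δ ≥ 42/88 = 21/44.
Firm B: cooperation gives 55 each period; deviation gives 84 once then 6 forever.
  δ ≥ 29/78.
Both must hold, so the binding constraint is Flint's: δ ≥ 21/44.

Flint; δ ≥ 21/44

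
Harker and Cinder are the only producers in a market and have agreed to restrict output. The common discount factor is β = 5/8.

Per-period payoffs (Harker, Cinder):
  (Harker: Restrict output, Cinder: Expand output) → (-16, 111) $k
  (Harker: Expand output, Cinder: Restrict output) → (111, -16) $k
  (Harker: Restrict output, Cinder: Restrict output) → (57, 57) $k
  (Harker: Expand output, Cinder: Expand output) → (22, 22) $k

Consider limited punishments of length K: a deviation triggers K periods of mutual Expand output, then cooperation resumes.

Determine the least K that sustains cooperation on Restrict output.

6

Need Σ_{k=1}^{K} β^k ≥ (111−57)/(57−22) = 1.5429 at β = 5/8.
At K = 5 the sum is 1.5077 < 1.5429; at K = 6 it is 1.5673 ≥ 1.5429.
So the minimum punishment length is K = 6.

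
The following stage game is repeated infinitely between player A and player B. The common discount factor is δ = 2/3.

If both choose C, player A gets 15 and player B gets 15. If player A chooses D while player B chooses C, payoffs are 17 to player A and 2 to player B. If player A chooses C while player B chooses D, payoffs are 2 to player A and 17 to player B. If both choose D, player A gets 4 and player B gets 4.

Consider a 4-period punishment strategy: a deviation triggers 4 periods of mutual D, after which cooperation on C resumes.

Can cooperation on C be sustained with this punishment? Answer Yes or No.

Yes

A one-shot deviation gives 17 now, then 4 for 4 periods, then back to 15.
Gain from deviating: (17−15) today; loss: (15−4) in each of the next 4 periods.
No-deviation condition: (15−4)(δ+…+δ^4) ≥ 17−15, i.e. δ+…+δ^4 ≥ 2/11.
At δ = 2/3: δ+…+δ^4 = 1.6049 ≥ 0.1818.
So cooperation is sustainable.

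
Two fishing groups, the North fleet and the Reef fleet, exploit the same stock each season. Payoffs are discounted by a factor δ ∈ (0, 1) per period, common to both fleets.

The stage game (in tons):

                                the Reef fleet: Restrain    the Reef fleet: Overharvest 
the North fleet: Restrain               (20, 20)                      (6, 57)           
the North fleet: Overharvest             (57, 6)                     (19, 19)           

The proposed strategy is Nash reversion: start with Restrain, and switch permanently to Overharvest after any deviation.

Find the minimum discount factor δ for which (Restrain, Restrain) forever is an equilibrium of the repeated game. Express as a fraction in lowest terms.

Under grim trigger the critical discount factor is (T−C)/(T−P) with T = 57, C = 20, P = 19.
δ* = (57−20)/(57−19) = 37/38.

37/38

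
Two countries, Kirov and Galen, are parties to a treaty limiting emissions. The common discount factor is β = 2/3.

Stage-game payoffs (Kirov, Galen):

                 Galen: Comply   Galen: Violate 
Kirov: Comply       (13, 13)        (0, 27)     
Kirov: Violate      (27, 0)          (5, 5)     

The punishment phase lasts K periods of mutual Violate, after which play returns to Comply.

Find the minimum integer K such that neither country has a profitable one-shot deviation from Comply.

6

Need Σ_{k=1}^{K} β^k ≥ (27−13)/(13−5) = 1.7500 at β = 2/3.
At K = 5 the sum is 1.7366 < 1.7500; at K = 6 it is 1.8244 ≥ 1.7500.
So the minimum punishment length is K = 6.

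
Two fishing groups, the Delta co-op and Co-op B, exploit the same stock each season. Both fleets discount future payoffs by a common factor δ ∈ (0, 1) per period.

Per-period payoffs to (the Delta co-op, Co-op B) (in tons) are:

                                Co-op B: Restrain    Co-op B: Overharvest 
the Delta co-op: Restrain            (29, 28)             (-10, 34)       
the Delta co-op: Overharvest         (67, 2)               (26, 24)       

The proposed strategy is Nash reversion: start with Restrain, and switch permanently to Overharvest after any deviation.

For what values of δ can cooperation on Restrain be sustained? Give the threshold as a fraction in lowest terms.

For the Delta co-op: deviation gain 67−29 = 38, per-period punishment loss 29−26 = 3. IC gives δ ≥ 38/41.
For Co-op B: gain 6, loss 4 per period, so δ ≥ 6/10 = 3/5.
The tighter constraint is the Delta co-op's, so cooperation needs δ ≥ 38/41.

38/41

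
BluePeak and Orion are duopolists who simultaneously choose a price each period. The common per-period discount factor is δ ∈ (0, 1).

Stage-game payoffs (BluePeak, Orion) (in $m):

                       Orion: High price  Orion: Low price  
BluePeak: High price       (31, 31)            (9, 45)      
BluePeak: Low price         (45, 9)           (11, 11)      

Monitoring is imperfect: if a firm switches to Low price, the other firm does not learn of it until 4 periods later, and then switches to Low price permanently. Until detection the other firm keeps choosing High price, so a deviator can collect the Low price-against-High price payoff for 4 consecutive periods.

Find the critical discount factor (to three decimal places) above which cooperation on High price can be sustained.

Deviating for the 4 undetected periods gains 45−31 = 14 per period over cooperation, then loses 31−11 = 20 per period forever once punishment starts.
Gain: 14(1 + δ + … + δ^3); loss: 20·δ^4/(1−δ).
No profitable deviation ⇔ 14(1−δ^4) ≤ 20·δ^4, i.e. δ^4 ≥ 14/(14+20) = 7/17.
Hence δ ≥ (7/17)^(1/4) ≈ 0.801.

0.801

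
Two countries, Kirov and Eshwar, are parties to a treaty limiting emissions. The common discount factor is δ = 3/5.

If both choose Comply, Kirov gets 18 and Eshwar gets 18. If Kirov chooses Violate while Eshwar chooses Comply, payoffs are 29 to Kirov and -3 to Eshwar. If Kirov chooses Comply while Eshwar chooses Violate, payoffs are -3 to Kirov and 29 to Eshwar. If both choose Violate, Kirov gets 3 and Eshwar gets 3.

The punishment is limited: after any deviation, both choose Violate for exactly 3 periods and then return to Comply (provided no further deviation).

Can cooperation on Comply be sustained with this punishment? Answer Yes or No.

Yes

A one-shot deviation gives 29 now, then 3 for 3 periods, then back to 18.
Gain from deviating: (29−18) today; loss: (18−3) in each of the next 3 periods.
No-deviation condition: (18−3)(δ+…+δ^3) ≥ 29−18, i.e. δ+…+δ^3 ≥ 11/15.
At δ = 3/5: δ+…+δ^3 = 1.1760 ≥ 0.7333.
So cooperation is sustainable.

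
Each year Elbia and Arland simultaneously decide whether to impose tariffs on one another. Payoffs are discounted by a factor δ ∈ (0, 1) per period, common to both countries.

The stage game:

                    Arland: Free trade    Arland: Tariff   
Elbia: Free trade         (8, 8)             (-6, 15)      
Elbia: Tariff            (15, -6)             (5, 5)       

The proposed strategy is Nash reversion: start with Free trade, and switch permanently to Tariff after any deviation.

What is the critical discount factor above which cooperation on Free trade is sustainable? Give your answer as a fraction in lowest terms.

7/10

Under grim trigger the critical discount factor is (T−C)/(T−P) with T = 15, C = 8, P = 5.
δ* = (15−8)/(15−5) = 7/10.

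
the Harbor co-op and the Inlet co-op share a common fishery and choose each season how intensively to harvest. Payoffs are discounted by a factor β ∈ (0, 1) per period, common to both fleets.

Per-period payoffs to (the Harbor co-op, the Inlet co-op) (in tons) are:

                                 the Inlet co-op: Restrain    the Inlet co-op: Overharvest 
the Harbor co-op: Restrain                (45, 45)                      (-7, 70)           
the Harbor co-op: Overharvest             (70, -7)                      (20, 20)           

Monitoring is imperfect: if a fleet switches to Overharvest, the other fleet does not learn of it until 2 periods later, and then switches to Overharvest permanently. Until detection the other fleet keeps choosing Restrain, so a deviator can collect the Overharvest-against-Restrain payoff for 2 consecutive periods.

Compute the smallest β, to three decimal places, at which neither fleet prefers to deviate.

0.707

Deviating for the 2 undetected periods gains 70−45 = 25 per period over cooperation, then loses 45−20 = 25 per period forever once punishment starts.
Gain: 25(1 + β + … + β^1); loss: 25·β^2/(1−β).
No profitable deviation ⇔ 25(1−β^2) ≤ 25·β^2, i.e. β^2 ≥ 25/(25+25) = 1/2.
Hence β ≥ (1/2)^(1/2) ≈ 0.707.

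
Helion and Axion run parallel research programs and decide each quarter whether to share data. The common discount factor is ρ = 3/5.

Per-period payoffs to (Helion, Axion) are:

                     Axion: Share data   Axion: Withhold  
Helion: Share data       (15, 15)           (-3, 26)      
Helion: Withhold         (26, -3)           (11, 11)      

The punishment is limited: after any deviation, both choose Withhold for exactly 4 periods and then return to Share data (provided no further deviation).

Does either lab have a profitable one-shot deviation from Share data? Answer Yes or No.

Yes

IC: ρ+…+ρ^4 ≥ (26−15)/(15−11) = 11/4.
At ρ = 3/5: partial sum = 1.3056 < 2.7500. Cooperation not sustainable.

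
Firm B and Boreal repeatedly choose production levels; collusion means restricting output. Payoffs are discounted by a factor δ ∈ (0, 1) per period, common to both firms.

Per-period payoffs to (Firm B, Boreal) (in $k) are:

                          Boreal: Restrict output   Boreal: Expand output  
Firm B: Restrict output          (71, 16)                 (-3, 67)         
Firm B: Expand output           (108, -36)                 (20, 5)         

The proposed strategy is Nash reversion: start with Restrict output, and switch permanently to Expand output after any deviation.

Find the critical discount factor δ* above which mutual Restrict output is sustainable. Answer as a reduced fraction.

For Firm B: deviation gain 108−71 = 37, per-period punishment loss 71−20 = 51. IC gives δ ≥ 37/88.
For Boreal: gain 51, loss 11 per period, so δ ≥ 51/62.
The tighter constraint is Boreal's, so cooperation needs δ ≥ 51/62.

51/62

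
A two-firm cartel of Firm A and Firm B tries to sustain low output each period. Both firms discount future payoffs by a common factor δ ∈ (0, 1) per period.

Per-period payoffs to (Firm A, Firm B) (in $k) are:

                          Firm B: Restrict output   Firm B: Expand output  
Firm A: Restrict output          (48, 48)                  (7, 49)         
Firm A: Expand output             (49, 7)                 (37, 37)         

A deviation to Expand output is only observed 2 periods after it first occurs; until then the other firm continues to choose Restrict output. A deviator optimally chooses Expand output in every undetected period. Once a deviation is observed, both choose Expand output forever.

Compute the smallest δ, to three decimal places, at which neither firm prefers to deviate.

0.289

A deviator earns 49 for 2 periods, then 37 forever; cooperating earns 48 forever. Multiplying the IC by (1−δ):
48 ≥ 49(1−δ^2) + 37δ^2, so 12·δ^2 ≥ 1 and δ^2 ≥ 1/12.
δ ≥ (1/12)^(1/2) ≈ 0.289.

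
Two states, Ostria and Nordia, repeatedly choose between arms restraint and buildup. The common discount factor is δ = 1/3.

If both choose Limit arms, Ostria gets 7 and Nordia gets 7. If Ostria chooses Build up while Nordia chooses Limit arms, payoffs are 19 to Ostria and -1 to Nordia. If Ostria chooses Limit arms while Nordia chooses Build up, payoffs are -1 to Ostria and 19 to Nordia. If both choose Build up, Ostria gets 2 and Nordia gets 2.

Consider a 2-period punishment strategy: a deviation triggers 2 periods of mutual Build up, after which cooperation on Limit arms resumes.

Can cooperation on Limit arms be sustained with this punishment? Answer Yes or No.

IC: δ+…+δ^2 ≥ (19−7)/(7−2) = 12/5.
At δ = 1/3: partial sum = 0.4444 < 2.4000. Cooperation not sustainable.

No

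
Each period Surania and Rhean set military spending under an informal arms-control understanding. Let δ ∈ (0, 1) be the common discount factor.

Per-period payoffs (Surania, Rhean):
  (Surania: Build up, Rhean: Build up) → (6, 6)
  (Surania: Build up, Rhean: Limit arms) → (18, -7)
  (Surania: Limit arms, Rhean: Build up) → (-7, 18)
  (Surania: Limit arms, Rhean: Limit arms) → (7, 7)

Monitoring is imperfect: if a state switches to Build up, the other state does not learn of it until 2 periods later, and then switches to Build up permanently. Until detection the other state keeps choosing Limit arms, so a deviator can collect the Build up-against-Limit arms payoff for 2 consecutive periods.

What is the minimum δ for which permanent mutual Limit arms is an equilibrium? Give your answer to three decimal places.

A deviator earns 18 for 2 periods, then 6 forever; cooperating earns 7 forever. Multiplying the IC by (1−δ):
7 ≥ 18(1−δ^2) + 6δ^2, so 12·δ^2 ≥ 11 and δ^2 ≥ 11/12.
δ ≥ (11/12)^(1/2) ≈ 0.957.

0.957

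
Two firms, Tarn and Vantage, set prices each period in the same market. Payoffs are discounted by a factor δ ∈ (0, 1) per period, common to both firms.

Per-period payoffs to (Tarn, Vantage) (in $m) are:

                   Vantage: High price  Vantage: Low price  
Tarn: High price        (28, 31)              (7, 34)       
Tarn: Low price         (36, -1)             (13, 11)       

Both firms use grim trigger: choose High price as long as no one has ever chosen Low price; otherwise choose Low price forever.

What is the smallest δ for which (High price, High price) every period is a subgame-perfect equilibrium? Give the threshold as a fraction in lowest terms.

Tarn's threshold: (36−28)/(36−13) = 8/23.
Vantage's threshold: (34−31)/(34−11) = 3/23.
8/23 > 3/23, so Tarn binds and δ* = 8/23.

8/23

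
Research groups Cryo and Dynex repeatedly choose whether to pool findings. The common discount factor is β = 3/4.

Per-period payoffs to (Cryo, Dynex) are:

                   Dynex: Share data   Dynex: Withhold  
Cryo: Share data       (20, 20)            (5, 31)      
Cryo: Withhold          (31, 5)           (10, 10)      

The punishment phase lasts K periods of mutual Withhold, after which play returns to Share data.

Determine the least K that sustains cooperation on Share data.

Need Σ_{k=1}^{K} β^k ≥ (31−20)/(20−10) = 1.1000 at β = 3/4.
At K = 1 the sum is 0.7500 < 1.1000; at K = 2 it is 1.3125 ≥ 1.1000.
So the minimum punishment length is K = 2.

2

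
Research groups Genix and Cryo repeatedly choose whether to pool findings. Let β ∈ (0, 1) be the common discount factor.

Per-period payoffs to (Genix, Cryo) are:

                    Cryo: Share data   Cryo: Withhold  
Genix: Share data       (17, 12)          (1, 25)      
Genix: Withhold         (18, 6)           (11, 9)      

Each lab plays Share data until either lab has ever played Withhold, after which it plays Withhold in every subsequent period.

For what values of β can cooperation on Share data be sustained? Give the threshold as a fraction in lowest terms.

Genix: cooperation gives 17 each period; deviation gives 18 once then 11 forever.
  17/(1−β) ≥ 18 + 11β/(1−β) ⇒ β ≥ 1/7.
Cryo: cooperation gives 12 each period; deviation gives 25 once then 9 forever.
  β ≥ 13/16.
Both must hold, so the binding constraint is Cryo's: β ≥ 13/16.

13/16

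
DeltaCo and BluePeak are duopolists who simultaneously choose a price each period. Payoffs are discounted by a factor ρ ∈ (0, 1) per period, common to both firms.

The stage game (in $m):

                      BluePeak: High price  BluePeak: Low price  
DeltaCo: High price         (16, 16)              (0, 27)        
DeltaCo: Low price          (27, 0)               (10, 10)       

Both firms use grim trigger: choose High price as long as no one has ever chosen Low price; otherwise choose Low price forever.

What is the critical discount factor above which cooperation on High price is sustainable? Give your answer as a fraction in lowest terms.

11/17

One-period gain from deviating is 27 − 16 = 11. The loss is 16 − 10 = 6 in every subsequent period, with present value 6·ρ/(1−ρ).
Deviation is unprofitable when 6·ρ/(1−ρ) ≥ 11, i.e. ρ/(1−ρ) ≥ 11/6.
Equivalently ρ ≥ 11/(11+6) = 11/17.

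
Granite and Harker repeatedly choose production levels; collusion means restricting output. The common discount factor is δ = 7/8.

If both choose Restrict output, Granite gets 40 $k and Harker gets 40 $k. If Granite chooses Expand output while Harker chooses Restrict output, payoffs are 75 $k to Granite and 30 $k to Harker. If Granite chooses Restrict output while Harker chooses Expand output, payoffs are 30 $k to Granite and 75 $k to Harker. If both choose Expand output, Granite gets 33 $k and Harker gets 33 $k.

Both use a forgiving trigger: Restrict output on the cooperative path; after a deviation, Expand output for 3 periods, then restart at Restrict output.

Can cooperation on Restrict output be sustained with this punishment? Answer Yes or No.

No

IC: δ+…+δ^3 ≥ (75−40)/(40−33) = 5.
At δ = 7/8: partial sum = 2.3105 < 5.0000. Cooperation not sustainable.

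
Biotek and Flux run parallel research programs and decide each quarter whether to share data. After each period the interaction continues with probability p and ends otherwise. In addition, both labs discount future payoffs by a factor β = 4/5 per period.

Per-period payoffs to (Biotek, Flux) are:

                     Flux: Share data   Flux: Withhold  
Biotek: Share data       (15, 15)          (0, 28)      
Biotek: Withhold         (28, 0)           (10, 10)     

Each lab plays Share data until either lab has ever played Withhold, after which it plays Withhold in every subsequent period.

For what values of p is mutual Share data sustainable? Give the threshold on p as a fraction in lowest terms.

65/72

Expected continuation weight on next period's payoff is β·p = 4/5·p, which plays the role of the discount factor.
Cooperation requires 4/5·p ≥ (28−15)/(28−10) = 13/18, hence p ≥ 65/72.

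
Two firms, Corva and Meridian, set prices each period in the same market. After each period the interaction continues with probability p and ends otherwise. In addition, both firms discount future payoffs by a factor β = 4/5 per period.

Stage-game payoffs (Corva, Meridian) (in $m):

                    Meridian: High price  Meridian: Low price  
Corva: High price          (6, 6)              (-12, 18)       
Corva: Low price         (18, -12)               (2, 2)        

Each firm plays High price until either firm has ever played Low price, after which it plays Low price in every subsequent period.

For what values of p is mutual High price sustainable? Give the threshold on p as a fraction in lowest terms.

Expected continuation weight on next period's payoff is β·p = 4/5·p, which plays the role of the discount factor.
Cooperation requires 4/5·p ≥ (18−6)/(18−2) = 3/4, hence p ≥ 15/16.

15/16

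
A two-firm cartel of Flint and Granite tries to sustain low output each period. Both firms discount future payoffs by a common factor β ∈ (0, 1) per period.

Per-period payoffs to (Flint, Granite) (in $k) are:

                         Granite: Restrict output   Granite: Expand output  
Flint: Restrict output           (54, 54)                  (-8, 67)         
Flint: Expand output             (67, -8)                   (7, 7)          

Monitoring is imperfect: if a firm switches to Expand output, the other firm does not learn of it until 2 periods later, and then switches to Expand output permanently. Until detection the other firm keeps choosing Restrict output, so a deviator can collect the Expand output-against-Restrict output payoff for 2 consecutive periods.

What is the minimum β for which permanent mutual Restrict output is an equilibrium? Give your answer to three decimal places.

Deviating for the 2 undetected periods gains 67−54 = 13 per period over cooperation, then loses 54−7 = 47 per period forever once punishment starts.
Gain: 13(1 + β + … + β^1); loss: 47·β^2/(1−β).
No profitable deviation ⇔ 13(1−β^2) ≤ 47·β^2, i.e. β^2 ≥ 13/(13+47) = 13/60.
Hence β ≥ (13/60)^(1/2) ≈ 0.465.

0.465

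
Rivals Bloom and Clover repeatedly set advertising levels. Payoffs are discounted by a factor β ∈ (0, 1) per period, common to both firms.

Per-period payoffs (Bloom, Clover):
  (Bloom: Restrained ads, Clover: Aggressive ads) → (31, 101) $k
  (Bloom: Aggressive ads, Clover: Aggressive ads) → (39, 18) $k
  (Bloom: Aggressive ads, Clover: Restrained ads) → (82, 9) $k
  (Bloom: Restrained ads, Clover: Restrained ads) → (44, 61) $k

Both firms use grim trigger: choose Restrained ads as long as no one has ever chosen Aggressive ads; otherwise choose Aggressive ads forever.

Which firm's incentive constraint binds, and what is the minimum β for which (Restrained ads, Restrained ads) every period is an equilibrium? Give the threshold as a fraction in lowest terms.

Bloom: cooperation gives 44 each period; deviation gives 82 once then 39 forever.
  44/(1−β) ≥ 82 + 39β/(1−β) ⇒ β ≥ 38/43.
Clover: cooperation gives 61 each period; deviation gives 101 once then 18 forever.
  β ≥ 40/83.
Both must hold, so the binding constraint is Bloom's: β ≥ 38/43.

Bloom; β ≥ 38/43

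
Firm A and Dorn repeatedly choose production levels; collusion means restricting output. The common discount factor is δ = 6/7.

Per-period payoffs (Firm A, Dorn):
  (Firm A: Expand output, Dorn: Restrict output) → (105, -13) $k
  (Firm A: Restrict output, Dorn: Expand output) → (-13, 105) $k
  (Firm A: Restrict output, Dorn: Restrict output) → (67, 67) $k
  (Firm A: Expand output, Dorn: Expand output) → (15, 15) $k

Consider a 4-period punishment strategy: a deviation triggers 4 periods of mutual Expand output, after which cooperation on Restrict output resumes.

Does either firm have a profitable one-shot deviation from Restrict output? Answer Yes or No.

No

IC: δ+…+δ^4 ≥ (105−67)/(67−15) = 19/26.
At δ = 6/7: partial sum = 2.7613 ≥ 0.7308. Cooperation sustainable.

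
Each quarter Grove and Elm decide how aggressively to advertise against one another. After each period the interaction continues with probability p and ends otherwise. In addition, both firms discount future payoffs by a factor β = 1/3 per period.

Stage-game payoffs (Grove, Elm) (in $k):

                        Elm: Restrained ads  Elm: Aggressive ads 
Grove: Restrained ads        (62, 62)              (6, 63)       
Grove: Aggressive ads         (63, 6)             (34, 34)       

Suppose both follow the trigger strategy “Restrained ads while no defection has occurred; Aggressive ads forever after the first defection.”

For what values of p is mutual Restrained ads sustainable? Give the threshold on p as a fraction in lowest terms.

3/29

With continuation probability p and discount β, the effective per-period discount factor is βp.
Grim-trigger IC: βp ≥ (63−62)/(63−34) = 1/29.
So p ≥ (1/29)/(1/3) = 3/29.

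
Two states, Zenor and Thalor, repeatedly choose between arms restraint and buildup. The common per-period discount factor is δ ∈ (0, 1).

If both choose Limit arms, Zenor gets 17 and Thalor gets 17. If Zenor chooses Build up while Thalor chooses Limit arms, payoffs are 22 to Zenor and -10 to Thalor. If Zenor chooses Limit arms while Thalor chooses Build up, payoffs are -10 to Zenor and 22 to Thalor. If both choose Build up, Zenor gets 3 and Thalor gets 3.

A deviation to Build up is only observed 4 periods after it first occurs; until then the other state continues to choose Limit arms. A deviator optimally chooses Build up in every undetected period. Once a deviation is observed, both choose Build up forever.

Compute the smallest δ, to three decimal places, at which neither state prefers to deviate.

0.716

A deviator earns 22 for 4 periods, then 3 forever; cooperating earns 17 forever. Multiplying the IC by (1−δ):
17 ≥ 22(1−δ^4) + 3δ^4, so 19·δ^4 ≥ 5 and δ^4 ≥ 5/19.
δ ≥ (5/19)^(1/4) ≈ 0.716.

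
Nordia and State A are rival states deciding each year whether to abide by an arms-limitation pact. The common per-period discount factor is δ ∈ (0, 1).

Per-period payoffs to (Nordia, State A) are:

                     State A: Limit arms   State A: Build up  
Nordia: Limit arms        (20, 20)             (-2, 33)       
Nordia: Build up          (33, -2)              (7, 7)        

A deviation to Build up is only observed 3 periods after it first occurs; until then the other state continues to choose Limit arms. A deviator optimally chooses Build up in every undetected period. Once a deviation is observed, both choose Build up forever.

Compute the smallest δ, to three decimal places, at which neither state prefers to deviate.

Deviating for the 3 undetected periods gains 33−20 = 13 per period over cooperation, then loses 20−7 = 13 per period forever once punishment starts.
Gain: 13(1 + δ + … + δ^2); loss: 13·δ^3/(1−δ).
No profitable deviation ⇔ 13(1−δ^3) ≤ 13·δ^3, i.e. δ^3 ≥ 13/(13+13) = 1/2.
Hence δ ≥ (1/2)^(1/3) ≈ 0.794.

0.794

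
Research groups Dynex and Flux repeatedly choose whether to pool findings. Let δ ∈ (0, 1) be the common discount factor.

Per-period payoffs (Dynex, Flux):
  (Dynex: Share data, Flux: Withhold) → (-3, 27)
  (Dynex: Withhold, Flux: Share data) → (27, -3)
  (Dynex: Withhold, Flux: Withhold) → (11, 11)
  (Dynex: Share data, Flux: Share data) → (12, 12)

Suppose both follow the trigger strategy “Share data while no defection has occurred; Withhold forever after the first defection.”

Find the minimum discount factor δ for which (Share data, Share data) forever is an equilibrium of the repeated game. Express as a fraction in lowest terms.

15/16

Under grim trigger the critical discount factor is (T−C)/(T−P) with T = 27, C = 12, P = 11.
δ* = (27−12)/(27−11) = 15/16.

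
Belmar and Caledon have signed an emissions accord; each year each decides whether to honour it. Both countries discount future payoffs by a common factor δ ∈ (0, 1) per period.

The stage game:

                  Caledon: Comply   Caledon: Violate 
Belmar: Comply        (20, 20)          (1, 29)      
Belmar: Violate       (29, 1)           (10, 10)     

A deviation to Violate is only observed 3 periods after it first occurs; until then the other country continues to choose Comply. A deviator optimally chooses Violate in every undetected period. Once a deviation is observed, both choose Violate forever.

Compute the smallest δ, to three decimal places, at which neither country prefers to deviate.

The best deviation is to choose Violate for all 3 undetected periods, earning 29 each, then 10 forever once detected.
Deviation value: 29(1−δ^3)/(1−δ) + 10δ^3/(1−δ); cooperation value: 20/(1−δ).
IC: 20 ≥ 29(1−δ^3) + 10δ^3 = 29 − 19δ^3.
So δ^3 ≥ 9/19, giving δ ≥ (9/19)^(1/3) ≈ 0.780.

0.780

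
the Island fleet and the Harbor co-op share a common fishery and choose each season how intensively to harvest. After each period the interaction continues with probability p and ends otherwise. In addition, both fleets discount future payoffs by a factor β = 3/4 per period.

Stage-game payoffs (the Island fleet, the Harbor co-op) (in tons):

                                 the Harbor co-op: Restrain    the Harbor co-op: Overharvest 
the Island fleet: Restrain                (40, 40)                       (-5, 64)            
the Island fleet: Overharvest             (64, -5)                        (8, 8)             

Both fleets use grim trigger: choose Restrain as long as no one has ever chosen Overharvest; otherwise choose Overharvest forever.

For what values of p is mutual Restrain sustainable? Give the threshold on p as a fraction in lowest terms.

With continuation probability p and discount β, the effective per-period discount factor is βp.
Grim-trigger IC: βp ≥ (64−40)/(64−8) = 3/7.
So p ≥ (3/7)/(3/4) = 4/7.

4/7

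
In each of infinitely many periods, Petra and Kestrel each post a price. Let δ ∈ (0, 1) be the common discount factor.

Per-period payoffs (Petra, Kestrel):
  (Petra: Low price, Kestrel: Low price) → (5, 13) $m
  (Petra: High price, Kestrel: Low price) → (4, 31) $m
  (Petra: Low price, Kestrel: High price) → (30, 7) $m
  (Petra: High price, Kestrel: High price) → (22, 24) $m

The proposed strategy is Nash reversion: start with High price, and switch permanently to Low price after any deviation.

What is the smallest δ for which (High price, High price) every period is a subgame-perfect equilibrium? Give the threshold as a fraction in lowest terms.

Petra: cooperation gives 22 each period; deviation gives 30 once then 5 forever.
  22/(1−δ) ≥ 30 + 5δ/(1−δ) ⇒ δ ≥ 8/25.
Kestrel: cooperation gives 24 each period; deviation gives 31 once then 13 forever.
  δ ≥ 7/18.
Both must hold, so the binding constraint is Kestrel's: δ ≥ 7/18.

7/18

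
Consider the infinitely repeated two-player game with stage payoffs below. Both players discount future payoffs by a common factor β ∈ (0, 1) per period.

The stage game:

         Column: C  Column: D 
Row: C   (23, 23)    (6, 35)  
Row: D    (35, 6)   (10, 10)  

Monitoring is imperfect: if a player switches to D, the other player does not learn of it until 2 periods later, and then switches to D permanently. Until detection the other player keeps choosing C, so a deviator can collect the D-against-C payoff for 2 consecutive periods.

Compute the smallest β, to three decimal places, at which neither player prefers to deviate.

The best deviation is to choose D for all 2 undetected periods, earning 35 each, then 10 forever once detected.
Deviation value: 35(1−β^2)/(1−β) + 10β^2/(1−β); cooperation value: 23/(1−β).
IC: 23 ≥ 35(1−β^2) + 10β^2 = 35 − 25β^2.
So β^2 ≥ 12/25, giving β ≥ (12/25)^(1/2) ≈ 0.693.

0.693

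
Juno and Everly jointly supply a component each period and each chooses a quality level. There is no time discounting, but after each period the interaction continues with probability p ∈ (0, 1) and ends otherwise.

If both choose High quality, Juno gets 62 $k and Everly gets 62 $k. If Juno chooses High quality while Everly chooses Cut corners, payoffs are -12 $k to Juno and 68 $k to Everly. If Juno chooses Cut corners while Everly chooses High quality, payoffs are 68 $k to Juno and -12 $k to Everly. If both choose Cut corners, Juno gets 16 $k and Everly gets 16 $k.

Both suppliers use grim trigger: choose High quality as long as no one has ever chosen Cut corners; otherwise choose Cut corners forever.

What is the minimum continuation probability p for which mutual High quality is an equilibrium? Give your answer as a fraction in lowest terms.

3/26

With no time discounting, the continuation probability p plays the role of the discount factor.
Grim-trigger IC: 62/(1−p) ≥ 68 + 16p/(1−p) ⇒ p ≥ (68−62)/(68−16) = 3/26.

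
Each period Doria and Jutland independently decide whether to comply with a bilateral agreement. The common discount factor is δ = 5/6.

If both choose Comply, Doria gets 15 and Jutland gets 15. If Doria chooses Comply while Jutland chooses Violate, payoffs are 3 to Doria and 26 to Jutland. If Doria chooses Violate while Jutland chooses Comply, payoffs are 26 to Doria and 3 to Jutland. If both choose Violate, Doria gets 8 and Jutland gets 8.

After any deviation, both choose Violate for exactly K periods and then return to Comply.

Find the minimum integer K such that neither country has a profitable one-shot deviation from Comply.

3

No profitable deviation requires (15−8)(δ+…+δ^K) ≥ 26−15, i.e. δ+…+δ^K ≥ 11/7 ≈ 1.5714.
With δ = 5/6, the partial sums are K=1: 0.8333, K=2: 1.5278, K=3: 2.1065.
K = 3 is the first length at which the sum reaches 1.5714.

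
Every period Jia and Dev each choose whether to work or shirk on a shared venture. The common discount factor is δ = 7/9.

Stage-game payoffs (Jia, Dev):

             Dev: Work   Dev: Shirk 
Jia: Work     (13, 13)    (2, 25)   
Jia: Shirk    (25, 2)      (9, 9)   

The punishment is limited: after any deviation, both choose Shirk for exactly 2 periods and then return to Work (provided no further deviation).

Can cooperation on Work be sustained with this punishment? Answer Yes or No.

A one-shot deviation gives 25 now, then 9 for 2 periods, then back to 13.
Gain from deviating: (25−13) today; loss: (13−9) in each of the next 2 periods.
No-deviation condition: (13−9)(δ+…+δ^2) ≥ 25−13, i.e. δ+…+δ^2 ≥ 3.
At δ = 7/9: δ+…+δ^2 = 1.3827 < 3.0000.
So cooperation is not sustainable.

No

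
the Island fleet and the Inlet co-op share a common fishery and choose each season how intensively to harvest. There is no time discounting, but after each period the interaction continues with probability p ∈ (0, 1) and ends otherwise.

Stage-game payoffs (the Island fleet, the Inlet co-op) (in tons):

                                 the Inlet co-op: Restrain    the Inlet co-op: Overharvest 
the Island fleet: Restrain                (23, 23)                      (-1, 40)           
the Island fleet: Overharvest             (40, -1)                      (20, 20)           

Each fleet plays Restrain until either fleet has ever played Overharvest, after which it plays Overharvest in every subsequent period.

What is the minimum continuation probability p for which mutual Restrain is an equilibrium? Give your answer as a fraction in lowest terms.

17/20

Expected cooperation value is 23 + p·23 + p²·23 + … = 23/(1−p); deviation gives 40 + p·20/(1−p).
23 ≥ 40(1−p) + 20p ⇒ 20p ≥ 17 ⇒ p ≥ 17/20.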